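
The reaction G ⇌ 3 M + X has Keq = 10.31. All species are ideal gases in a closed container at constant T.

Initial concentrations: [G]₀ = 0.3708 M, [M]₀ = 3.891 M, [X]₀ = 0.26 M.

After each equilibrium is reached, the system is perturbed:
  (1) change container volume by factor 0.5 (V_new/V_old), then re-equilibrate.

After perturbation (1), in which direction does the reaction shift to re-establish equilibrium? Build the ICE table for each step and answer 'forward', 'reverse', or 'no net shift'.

Direction: reverse

Q₀ = 41.31 vs Keq = 10.31 ⇒ Q>K, reverse
Step 1:
                    G           M           X
  I            0.3708       3.891        0.26
  C            0.1362     -0.4086     -0.1362
  E             0.507       3.482      0.1238
  solve Keq expr → x = -0.1362; check Q = 10.31
Then change container volume by factor 0.5 (V_new/V_old).
Step 2:
                    G           M           X
  I             1.014       6.965      0.2476
  C            0.1991     -0.5974     -0.1991
  E             1.213       6.367     0.04845
  solve Keq expr → x = -0.1991; check Q = 10.31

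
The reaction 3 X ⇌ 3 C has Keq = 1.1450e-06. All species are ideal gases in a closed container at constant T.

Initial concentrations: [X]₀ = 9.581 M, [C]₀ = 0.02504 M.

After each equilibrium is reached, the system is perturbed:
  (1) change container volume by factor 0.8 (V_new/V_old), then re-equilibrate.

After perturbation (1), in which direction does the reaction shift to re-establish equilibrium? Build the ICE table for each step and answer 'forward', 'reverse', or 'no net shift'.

Direction: no net shift

Q₀ = 1.7851e-08 vs Keq = 1.1450e-06 ⇒ Q<K, forward
Step 1:
                  X         C
  I           9.581   0.02504
  C        -0.07441   0.07441
  E           9.507   0.09945
  solve Keq expr → x = 0.0248; check Q = 1.1450e-06
Then change container volume by factor 0.8 (V_new/V_old).
Step 2:
                  X         C
  I           11.88    0.1243
  C               0         0
  E           11.88    0.1243
  solve Keq expr → x = 0; check Q = 1.1450e-06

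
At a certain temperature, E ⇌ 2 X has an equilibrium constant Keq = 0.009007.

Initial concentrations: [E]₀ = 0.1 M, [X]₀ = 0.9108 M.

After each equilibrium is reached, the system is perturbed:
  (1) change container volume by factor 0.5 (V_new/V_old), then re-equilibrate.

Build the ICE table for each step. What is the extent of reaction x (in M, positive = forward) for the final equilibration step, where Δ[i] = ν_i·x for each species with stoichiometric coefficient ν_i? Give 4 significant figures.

Q₀ = 8.296 vs Keq = 0.009007 ⇒ Q>K, reverse
Step 1:
                    E           X
  init            0.1      0.9108
  Δ            0.4211     -0.8423
  eq           0.5211     0.06851
  solve Keq expr → x = -0.4211; check Q = 0.009007
Then change container volume by factor 0.5 (V_new/V_old).
Step 2:
                    E           X
  init          1.042       0.137
  Δ           0.01961    -0.03923
  eq            1.062      0.0978
  solve Keq expr → x = -0.01961; check Q = 0.009007

x = -0.01961 M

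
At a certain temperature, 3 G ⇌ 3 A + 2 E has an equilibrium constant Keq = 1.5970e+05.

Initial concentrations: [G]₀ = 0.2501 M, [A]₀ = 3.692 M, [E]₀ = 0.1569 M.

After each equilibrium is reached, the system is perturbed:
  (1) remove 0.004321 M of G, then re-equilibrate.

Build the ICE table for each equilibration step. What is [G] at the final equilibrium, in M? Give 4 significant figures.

Q₀ = 79.19 vs Keq = 1.5970e+05 ⇒ Q<K, forward
Step 1:
                   G          A          E
  I           0.2501      3.692     0.1569
  C          -0.2177     0.2177     0.1451
  E          0.03244       3.91      0.302
  solve Keq expr → x = 0.07255; check Q = 1.5970e+05
Then remove 0.004321 M of G.
Step 2:
                   G          A          E
  I          0.02812       3.91      0.302
  C         0.004092  -0.004092  -0.002728
  E          0.03221      3.906     0.2993
  solve Keq expr → x = -0.001364; check Q = 1.5970e+05

[G]_eq = 0.03221 M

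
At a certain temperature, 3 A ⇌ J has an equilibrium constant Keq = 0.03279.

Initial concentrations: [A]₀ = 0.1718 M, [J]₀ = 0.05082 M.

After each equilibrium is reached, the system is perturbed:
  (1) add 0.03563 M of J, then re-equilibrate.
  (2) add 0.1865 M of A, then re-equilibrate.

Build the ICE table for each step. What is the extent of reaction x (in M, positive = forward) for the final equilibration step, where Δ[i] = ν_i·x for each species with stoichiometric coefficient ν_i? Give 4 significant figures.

x = 0.004474 M

Q₀ = 10.02 vs Keq = 0.03279 ⇒ Q>K, reverse
Step 1:
                    A           J
  Initial      0.1718     0.05082
  Change       0.1492    -0.04974
  Equil         0.321    0.001085
  solve Keq expr → x = -0.04974; check Q = 0.03279
Then add 0.03563 M of J.
Step 2:
                    A           J
  Initial       0.321     0.03671
  Change       0.1027    -0.03422
  Equil        0.4237    0.002494
  solve Keq expr → x = -0.03422; check Q = 0.03279
Then add 0.1865 M of A.
Step 3:
                    A           J
  Initial      0.6102    0.002494
  Change     -0.01342    0.004474
  Equil        0.5967    0.006968
  solve Keq expr → x = 0.004474; check Q = 0.03279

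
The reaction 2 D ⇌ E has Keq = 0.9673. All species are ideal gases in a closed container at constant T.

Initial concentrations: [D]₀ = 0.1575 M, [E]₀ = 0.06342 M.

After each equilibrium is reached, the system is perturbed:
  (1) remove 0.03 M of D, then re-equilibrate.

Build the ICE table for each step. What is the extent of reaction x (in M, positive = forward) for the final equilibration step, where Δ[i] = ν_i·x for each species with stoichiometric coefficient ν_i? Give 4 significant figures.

Q₀ = 2.557 vs Keq = 0.9673 ⇒ Q>K, reverse
Step 1:
                    D           E
  I            0.1575     0.06342
  C            0.0464     -0.0232
  E            0.2039     0.04022
  solve Keq expr → x = -0.0232; check Q = 0.9673
Then remove 0.03 M of D.
Step 2:
                    D           E
  I            0.1739     0.04022
  C           0.01291   -0.006457
  E            0.1868     0.03376
  solve Keq expr → x = -0.006457; check Q = 0.9673

x = -0.006457 M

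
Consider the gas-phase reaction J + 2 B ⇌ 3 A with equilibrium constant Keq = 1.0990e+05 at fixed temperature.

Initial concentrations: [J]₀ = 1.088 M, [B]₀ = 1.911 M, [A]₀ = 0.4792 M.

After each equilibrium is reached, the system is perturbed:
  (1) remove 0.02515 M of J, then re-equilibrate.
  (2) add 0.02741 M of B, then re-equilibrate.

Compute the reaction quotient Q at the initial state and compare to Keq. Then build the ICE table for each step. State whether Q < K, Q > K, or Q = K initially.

Q₀ = 0.02769; Q < K (proceeds forward)

Q₀ = 0.02769 vs Keq = 1.0990e+05 ⇒ Q<K, forward
Step 1:
                  J         B         A
  Initial     1.088     1.911    0.4792
  Change    -0.9328    -1.866     2.798
  Equil      0.1552   0.04543     3.278
  solve Keq expr → x = 0.9328; check Q = 1.0990e+05
Then remove 0.02515 M of J.
Step 2:
                  J         B         A
  Initial    0.1301   0.04543     3.278
  Change   0.001861  0.003721 -0.005582
  Equil      0.1319   0.04915     3.272
  solve Keq expr → x = -0.001861; check Q = 1.0990e+05
Then add 0.02741 M of B.
Step 3:
                  J         B         A
  Initial    0.1319   0.07656     3.272
  Change   -0.01207  -0.02414    0.0362
  Equil      0.1199   0.05243     3.308
  solve Keq expr → x = 0.01207; check Q = 1.0990e+05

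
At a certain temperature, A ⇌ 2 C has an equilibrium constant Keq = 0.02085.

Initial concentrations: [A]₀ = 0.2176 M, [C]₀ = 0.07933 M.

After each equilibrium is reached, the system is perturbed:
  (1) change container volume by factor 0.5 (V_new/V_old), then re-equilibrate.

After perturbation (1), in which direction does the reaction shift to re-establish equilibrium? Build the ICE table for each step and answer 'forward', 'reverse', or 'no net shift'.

Q₀ = 0.02892 vs Keq = 0.02085 ⇒ Q>K, reverse
Step 1:
                   A          C
  I           0.2176    0.07933
  C         0.005559   -0.01112
  E           0.2232    0.06821
  solve Keq expr → x = -0.005559; check Q = 0.02085
Then change container volume by factor 0.5 (V_new/V_old).
Step 2:
                   A          C
  I           0.4463     0.1364
  C          0.01896   -0.03793
  E           0.4653    0.09849
  solve Keq expr → x = -0.01896; check Q = 0.02085

Direction: reverse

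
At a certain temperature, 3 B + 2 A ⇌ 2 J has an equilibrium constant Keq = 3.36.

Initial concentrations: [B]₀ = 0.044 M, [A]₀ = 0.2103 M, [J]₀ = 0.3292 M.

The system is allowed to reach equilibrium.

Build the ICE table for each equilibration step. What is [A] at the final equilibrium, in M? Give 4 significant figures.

[A]_eq = 0.4006 M

Q₀ = 2.8766e+04 vs Keq = 3.36 ⇒ Q>K, reverse
Step 1:
                   B          A          J
  Initial      0.044     0.2103     0.3292
  Change      0.2855     0.1903    -0.1903
  Equil       0.3295     0.4006     0.1389
  solve Keq expr → x = -0.09516; check Q = 3.36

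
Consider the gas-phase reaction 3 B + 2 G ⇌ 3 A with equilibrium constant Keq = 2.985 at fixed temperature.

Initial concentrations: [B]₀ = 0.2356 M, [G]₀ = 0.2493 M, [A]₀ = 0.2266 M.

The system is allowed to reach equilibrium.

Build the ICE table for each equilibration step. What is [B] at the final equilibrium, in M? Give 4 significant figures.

[B]_eq = 0.2853 M

Q₀ = 14.32 vs Keq = 2.985 ⇒ Q>K, reverse
Step 1:
                    B           G           A
  Initial      0.2356      0.2493      0.2266
  Change      0.04974     0.03316    -0.04974
  Equil        0.2853      0.2825      0.1769
  solve Keq expr → x = -0.01658; check Q = 2.985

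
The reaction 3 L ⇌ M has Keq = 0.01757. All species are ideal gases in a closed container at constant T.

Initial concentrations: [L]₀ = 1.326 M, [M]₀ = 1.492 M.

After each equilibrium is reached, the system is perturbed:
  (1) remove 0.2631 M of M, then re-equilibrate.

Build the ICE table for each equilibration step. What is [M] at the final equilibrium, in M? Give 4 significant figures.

Q₀ = 0.6399 vs Keq = 0.01757 ⇒ Q>K, reverse
Step 1:
                    L           M
  init          1.326       1.492
  Δ             2.188     -0.7294
  eq            3.514      0.7626
  solve Keq expr → x = -0.7294; check Q = 0.01757
Then remove 0.2631 M of M.
Step 2:
                    L           M
  init          3.514      0.4995
  Δ           -0.2818     0.09395
  eq            3.232      0.5934
  solve Keq expr → x = 0.09395; check Q = 0.01757

[M]_eq = 0.5934 M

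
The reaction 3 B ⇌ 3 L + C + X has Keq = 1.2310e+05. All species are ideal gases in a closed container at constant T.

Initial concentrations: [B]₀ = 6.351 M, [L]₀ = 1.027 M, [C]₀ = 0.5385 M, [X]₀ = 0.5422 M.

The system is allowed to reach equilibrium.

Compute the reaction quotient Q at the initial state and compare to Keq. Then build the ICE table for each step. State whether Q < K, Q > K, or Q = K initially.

Q₀ = 0.001235 vs Keq = 1.2310e+05 ⇒ Q<K, forward
Step 1:
                    B           L           C           X
  Initial       6.351       1.027      0.5385      0.5422
  Change       -6.083       6.083       2.028       2.028
  Equil         0.268        7.11       2.566        2.57
  solve Keq expr → x = 2.028; check Q = 1.2310e+05

Q₀ = 0.001235; Q < K (proceeds forward)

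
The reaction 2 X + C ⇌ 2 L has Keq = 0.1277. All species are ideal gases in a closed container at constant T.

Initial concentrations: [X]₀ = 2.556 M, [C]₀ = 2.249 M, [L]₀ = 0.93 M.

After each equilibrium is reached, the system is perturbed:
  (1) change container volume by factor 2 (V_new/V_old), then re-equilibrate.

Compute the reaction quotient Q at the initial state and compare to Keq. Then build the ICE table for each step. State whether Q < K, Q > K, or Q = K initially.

Q₀ = 0.05886 vs Keq = 0.1277 ⇒ Q<K, forward
Step 1:
                    X           C           L
  Initial       2.556       2.249        0.93
  Change      -0.2626     -0.1313      0.2626
  Equil         2.293       2.118       1.193
  solve Keq expr → x = 0.1313; check Q = 0.1277
Then change container volume by factor 2 (V_new/V_old).
Step 2:
                    X           C           L
  Initial       1.147       1.059      0.5963
  Change       0.1183     0.05916     -0.1183
  Equil         1.265       1.118       0.478
  solve Keq expr → x = -0.05916; check Q = 0.1277

Q₀ = 0.05886; Q < K (proceeds forward)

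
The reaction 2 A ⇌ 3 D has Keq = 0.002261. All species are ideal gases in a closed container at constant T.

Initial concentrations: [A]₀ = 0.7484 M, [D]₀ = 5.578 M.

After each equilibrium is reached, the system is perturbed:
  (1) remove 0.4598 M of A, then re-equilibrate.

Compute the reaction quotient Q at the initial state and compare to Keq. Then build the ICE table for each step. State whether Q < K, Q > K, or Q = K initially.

Q₀ = 309.9 vs Keq = 0.002261 ⇒ Q>K, reverse
Step 1:
                  A         D
  Initial    0.7484     5.578
  Change       3.49    -5.234
  Equil       4.238    0.3437
  solve Keq expr → x = -1.745; check Q = 0.002261
Then remove 0.4598 M of A.
Step 2:
                  A         D
  Initial     3.778    0.3437
  Change    0.01628  -0.02442
  Equil       3.794    0.3193
  solve Keq expr → x = -0.00814; check Q = 0.002261

Q₀ = 309.9; Q > K (proceeds reverse)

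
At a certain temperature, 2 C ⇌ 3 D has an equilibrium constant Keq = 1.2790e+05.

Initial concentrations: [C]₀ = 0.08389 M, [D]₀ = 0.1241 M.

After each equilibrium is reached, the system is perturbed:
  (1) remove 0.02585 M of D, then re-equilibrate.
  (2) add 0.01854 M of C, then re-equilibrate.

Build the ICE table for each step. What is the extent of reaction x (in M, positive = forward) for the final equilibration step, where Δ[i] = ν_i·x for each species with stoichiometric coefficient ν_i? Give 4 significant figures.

Q₀ = 0.2716 vs Keq = 1.2790e+05 ⇒ Q<K, forward
Step 1:
                   C          D
  I          0.08389     0.1241
  C         -0.08354     0.1253
  E       3.4829e-04     0.2494
  solve Keq expr → x = 0.04177; check Q = 1.2790e+05
Then remove 0.02585 M of D.
Step 2:
                   C          D
  I       3.4829e-04     0.2236
  C       -5.2563e-05 7.8844e-05
  E       2.9573e-04     0.2236
  solve Keq expr → x = 2.6281e-05; check Q = 1.2790e+05
Then add 0.01854 M of C.
Step 3:
                   C          D
  I          0.01884     0.2236
  C         -0.01848    0.02773
  E       3.5239e-04     0.2514
  solve Keq expr → x = 0.009242; check Q = 1.2790e+05

x = 0.009242 M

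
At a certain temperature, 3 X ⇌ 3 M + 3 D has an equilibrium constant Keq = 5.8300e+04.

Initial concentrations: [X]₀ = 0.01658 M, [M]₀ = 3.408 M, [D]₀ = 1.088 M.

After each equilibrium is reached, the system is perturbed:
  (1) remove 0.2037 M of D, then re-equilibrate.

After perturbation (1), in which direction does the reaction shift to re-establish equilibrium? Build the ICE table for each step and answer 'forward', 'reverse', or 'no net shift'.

Direction: forward

Q₀ = 1.1185e+07 vs Keq = 5.8300e+04 ⇒ Q>K, reverse
Step 1:
                   X          M          D
  init       0.01658      3.408      1.088
  Δ          0.07095   -0.07095   -0.07095
  eq         0.08753      3.337      1.017
  solve Keq expr → x = -0.02365; check Q = 5.8300e+04
Then remove 0.2037 M of D.
Step 2:
                   X          M          D
  init       0.08753      3.337     0.8134
  Δ         -0.01583    0.01583    0.01583
  eq          0.0717      3.353     0.8292
  solve Keq expr → x = 0.005277; check Q = 5.8300e+04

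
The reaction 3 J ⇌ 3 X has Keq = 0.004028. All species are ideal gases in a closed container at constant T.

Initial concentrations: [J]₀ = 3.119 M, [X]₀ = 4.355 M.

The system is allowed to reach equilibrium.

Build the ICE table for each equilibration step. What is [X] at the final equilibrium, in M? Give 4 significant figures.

[X]_eq = 1.026 M

Q₀ = 2.722 vs Keq = 0.004028 ⇒ Q>K, reverse
Step 1:
                    J           X
  init          3.119       4.355
  Δ             3.329      -3.329
  eq            6.448       1.026
  solve Keq expr → x = -1.11; check Q = 0.004028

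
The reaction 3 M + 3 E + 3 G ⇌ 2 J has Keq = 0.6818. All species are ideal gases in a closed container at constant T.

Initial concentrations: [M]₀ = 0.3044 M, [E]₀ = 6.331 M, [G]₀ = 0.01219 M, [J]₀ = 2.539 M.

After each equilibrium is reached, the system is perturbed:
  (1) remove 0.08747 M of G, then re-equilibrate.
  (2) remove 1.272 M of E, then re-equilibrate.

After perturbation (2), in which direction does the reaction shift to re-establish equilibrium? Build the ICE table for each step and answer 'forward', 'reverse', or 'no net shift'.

Q₀ = 4.9724e+05 vs Keq = 0.6818 ⇒ Q>K, reverse
Step 1:
                    M           E           G           J
  init         0.3044       6.331     0.01219       2.539
  Δ            0.4012      0.4012      0.4012     -0.2674
  eq           0.7056       6.732      0.4133       2.272
  solve Keq expr → x = -0.1337; check Q = 0.6818
Then remove 0.08747 M of G.
Step 2:
                    M           E           G           J
  init         0.7056       6.732      0.3259       2.272
  Δ           0.05215     0.05215     0.05215    -0.03477
  eq           0.7577       6.784       0.378       2.237
  solve Keq expr → x = -0.01738; check Q = 0.6818
Then remove 1.272 M of E.
Step 3:
                    M           E           G           J
  init         0.7577       5.512       0.378       2.237
  Δ           0.05012     0.05012     0.05012    -0.03341
  eq           0.8078       5.562      0.4281       2.203
  solve Keq expr → x = -0.01671; check Q = 0.6818

Direction: reverse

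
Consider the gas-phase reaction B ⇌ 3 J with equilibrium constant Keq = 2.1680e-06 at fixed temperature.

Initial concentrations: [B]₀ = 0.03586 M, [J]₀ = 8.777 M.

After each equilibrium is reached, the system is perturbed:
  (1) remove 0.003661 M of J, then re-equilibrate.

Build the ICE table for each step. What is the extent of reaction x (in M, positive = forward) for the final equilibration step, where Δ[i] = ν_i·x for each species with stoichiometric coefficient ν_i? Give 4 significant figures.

Q₀ = 1.8855e+04 vs Keq = 2.1680e-06 ⇒ Q>K, reverse
Step 1:
                   B          J
  I          0.03586      8.777
  C            2.919     -8.758
  E            2.955    0.01857
  solve Keq expr → x = -2.919; check Q = 2.1680e-06
Then remove 0.003661 M of J.
Step 2:
                   B          J
  I            2.955    0.01491
  C        -0.001219   0.003658
  E            2.954    0.01857
  solve Keq expr → x = 0.001219; check Q = 2.1680e-06

x = 0.001219 M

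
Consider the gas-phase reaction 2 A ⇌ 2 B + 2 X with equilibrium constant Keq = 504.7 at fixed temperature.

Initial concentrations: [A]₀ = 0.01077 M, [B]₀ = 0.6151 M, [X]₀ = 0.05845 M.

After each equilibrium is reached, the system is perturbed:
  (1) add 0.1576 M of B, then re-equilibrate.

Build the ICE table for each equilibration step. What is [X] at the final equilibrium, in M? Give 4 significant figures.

[X]_eq = 0.06689 M

Q₀ = 11.14 vs Keq = 504.7 ⇒ Q<K, forward
Step 1:
                  A         B         X
  Initial   0.01077    0.6151   0.05845
  Change  -0.008899  0.008899  0.008899
  Equil    0.001871     0.624   0.06735
  solve Keq expr → x = 0.00445; check Q = 504.7
Then add 0.1576 M of B.
Step 2:
                  A         B         X
  Initial  0.001871    0.7816   0.06735
  Change  4.5527e-04 -4.5527e-04 -4.5527e-04
  Equil    0.002326    0.7811   0.06689
  solve Keq expr → x = -2.2764e-04; check Q = 504.7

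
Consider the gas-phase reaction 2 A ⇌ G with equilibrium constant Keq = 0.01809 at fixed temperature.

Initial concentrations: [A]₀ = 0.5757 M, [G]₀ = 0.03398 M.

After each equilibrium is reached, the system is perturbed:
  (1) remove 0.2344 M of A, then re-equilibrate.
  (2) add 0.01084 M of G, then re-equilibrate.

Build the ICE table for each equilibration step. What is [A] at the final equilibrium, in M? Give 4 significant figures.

Q₀ = 0.1025 vs Keq = 0.01809 ⇒ Q>K, reverse
Step 1:
                   A          G
  I           0.5757    0.03398
  C          0.05363   -0.02682
  E           0.6293   0.007165
  solve Keq expr → x = -0.02682; check Q = 0.01809
Then remove 0.2344 M of A.
Step 2:
                   A          G
  I           0.3949   0.007165
  C         0.008443  -0.004221
  E           0.4034   0.002943
  solve Keq expr → x = -0.004221; check Q = 0.01809
Then add 0.01084 M of G.
Step 3:
                   A          G
  I           0.4034    0.01378
  C          0.02105   -0.01052
  E           0.4244   0.003259
  solve Keq expr → x = -0.01052; check Q = 0.01809

[A]_eq = 0.4244 M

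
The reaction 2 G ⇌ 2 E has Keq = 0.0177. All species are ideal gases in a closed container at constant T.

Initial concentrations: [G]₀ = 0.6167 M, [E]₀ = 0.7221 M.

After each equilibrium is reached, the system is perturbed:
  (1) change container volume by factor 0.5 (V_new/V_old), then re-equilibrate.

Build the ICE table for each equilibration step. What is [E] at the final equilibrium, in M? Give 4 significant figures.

Q₀ = 1.371 vs Keq = 0.0177 ⇒ Q>K, reverse
Step 1:
                   G          E
  Initial     0.6167     0.7221
  Change      0.5649    -0.5649
  Equil        1.182     0.1572
  solve Keq expr → x = -0.2824; check Q = 0.0177
Then change container volume by factor 0.5 (V_new/V_old).
Step 2:
                   G          E
  Initial      2.363     0.3144
  Change           0          0
  Equil        2.363     0.3144
  solve Keq expr → x = 0; check Q = 0.0177

[E]_eq = 0.3144 M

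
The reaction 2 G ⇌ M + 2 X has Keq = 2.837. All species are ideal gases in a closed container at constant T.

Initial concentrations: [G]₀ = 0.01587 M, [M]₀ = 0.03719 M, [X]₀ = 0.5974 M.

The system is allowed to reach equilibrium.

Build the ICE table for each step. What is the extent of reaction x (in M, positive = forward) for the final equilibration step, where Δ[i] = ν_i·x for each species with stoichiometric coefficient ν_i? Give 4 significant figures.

Q₀ = 52.7 vs Keq = 2.837 ⇒ Q>K, reverse
Step 1:
                    G           M           X
  I           0.01587     0.03719      0.5974
  C            0.0326     -0.0163     -0.0326
  E           0.04847     0.02089      0.5648
  solve Keq expr → x = -0.0163; check Q = 2.837

x = -0.0163 M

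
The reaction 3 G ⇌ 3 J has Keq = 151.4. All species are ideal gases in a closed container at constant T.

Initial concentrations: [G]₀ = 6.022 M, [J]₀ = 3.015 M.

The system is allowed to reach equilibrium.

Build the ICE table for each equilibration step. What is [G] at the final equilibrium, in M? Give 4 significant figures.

Q₀ = 0.1255 vs Keq = 151.4 ⇒ Q<K, forward
Step 1:
                   G          J
  init         6.022      3.015
  Δ           -4.594      4.594
  eq           1.428      7.609
  solve Keq expr → x = 1.531; check Q = 151.4

[G]_eq = 1.428 M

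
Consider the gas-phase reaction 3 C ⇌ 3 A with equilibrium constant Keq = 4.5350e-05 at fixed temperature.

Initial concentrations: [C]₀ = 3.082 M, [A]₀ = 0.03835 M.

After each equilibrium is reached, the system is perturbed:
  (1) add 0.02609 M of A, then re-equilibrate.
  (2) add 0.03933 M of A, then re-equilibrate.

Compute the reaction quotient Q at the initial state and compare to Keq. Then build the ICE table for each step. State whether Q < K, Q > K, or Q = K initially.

Q₀ = 1.9266e-06; Q < K (proceeds forward)

Q₀ = 1.9266e-06 vs Keq = 4.5350e-05 ⇒ Q<K, forward
Step 1:
                  C         A
  Initial     3.082   0.03835
  Change   -0.06909   0.06909
  Equil       3.013    0.1074
  solve Keq expr → x = 0.02303; check Q = 4.5350e-05
Then add 0.02609 M of A.
Step 2:
                  C         A
  Initial     3.013    0.1335
  Change    0.02519  -0.02519
  Equil       3.038    0.1083
  solve Keq expr → x = -0.008397; check Q = 4.5350e-05
Then add 0.03933 M of A.
Step 3:
                  C         A
  Initial     3.038    0.1477
  Change    0.03798  -0.03798
  Equil       3.076    0.1097
  solve Keq expr → x = -0.01266; check Q = 4.5350e-05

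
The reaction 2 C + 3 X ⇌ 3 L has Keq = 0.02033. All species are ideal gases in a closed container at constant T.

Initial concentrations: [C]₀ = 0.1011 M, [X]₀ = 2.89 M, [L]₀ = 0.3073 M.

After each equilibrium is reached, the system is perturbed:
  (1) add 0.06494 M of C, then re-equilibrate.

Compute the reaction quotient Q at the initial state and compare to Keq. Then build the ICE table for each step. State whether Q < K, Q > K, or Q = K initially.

Q₀ = 0.1176 vs Keq = 0.02033 ⇒ Q>K, reverse
Step 1:
                   C          X          L
  Initial     0.1011       2.89     0.3073
  Change     0.05104    0.07656   -0.07656
  Equil       0.1521      2.967     0.2307
  solve Keq expr → x = -0.02552; check Q = 0.02033
Then add 0.06494 M of C.
Step 2:
                   C          X          L
  Initial     0.2171      2.967     0.2307
  Change    -0.02418   -0.03626    0.03626
  Equil       0.1929       2.93      0.267
  solve Keq expr → x = 0.01209; check Q = 0.02033

Q₀ = 0.1176; Q > K (proceeds reverse)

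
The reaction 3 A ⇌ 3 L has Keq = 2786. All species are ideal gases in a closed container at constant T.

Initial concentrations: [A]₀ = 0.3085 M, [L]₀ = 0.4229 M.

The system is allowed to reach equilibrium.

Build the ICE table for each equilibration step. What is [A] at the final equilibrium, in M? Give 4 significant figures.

Q₀ = 2.576 vs Keq = 2786 ⇒ Q<K, forward
Step 1:
                    A           L
  init         0.3085      0.4229
  Δ             -0.26        0.26
  eq          0.04853      0.6829
  solve Keq expr → x = 0.08666; check Q = 2786

[A]_eq = 0.04853 M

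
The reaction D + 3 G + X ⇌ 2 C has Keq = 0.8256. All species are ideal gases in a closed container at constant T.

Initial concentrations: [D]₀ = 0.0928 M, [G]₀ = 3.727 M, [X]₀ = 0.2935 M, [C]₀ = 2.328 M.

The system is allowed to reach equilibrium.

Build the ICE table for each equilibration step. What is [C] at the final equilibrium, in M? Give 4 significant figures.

[C]_eq = 2.111 M

Q₀ = 3.844 vs Keq = 0.8256 ⇒ Q>K, reverse
Step 1:
                  D         G         X         C
  Initial    0.0928     3.727    0.2935     2.328
  Change     0.1087    0.3261    0.1087   -0.2174
  Equil      0.2015     4.053    0.4022     2.111
  solve Keq expr → x = -0.1087; check Q = 0.8256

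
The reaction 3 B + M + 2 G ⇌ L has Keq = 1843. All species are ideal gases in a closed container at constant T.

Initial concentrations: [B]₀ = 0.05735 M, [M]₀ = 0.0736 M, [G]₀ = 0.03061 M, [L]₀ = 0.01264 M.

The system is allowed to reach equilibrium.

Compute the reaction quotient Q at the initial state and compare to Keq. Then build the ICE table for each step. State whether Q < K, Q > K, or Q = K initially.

Q₀ = 9.7172e+05 vs Keq = 1843 ⇒ Q>K, reverse
Step 1:
                  B         M         G         L
  init      0.05735    0.0736   0.03061   0.01264
  Δ         0.03672   0.01224   0.02448  -0.01224
  eq        0.09407   0.08584   0.05509 3.9970e-04
  solve Keq expr → x = -0.01224; check Q = 1843

Q₀ = 9.7172e+05; Q > K (proceeds reverse)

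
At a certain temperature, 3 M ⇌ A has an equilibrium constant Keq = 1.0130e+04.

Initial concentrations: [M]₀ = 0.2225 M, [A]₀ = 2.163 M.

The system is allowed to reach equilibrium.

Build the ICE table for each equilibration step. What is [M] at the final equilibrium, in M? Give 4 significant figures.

Q₀ = 196.4 vs Keq = 1.0130e+04 ⇒ Q<K, forward
Step 1:
                  M         A
  Initial    0.2225     2.163
  Change    -0.1622   0.05408
  Equil     0.06026     2.217
  solve Keq expr → x = 0.05408; check Q = 1.0130e+04

[M]_eq = 0.06026 M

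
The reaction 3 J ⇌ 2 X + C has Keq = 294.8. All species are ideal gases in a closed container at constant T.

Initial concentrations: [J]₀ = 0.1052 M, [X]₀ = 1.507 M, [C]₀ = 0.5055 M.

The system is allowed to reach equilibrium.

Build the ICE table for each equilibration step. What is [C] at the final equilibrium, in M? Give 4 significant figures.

[C]_eq = 0.4894 M

Q₀ = 986.1 vs Keq = 294.8 ⇒ Q>K, reverse
Step 1:
                  J         X         C
  Initial    0.1052     1.507    0.5055
  Change    0.04822  -0.03215  -0.01607
  Equil      0.1534     1.475    0.4894
  solve Keq expr → x = -0.01607; check Q = 294.8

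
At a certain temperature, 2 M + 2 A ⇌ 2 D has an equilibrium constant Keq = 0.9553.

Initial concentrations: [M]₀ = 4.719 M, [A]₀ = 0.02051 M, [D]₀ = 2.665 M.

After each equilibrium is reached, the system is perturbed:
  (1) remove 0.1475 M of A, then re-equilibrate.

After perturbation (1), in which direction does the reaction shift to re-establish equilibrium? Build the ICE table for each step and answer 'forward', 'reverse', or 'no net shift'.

Q₀ = 758.2 vs Keq = 0.9553 ⇒ Q>K, reverse
Step 1:
                  M         A         D
  Initial     4.719   0.02051     2.665
  Change      0.425     0.425    -0.425
  Equil       5.144    0.4455      2.24
  solve Keq expr → x = -0.2125; check Q = 0.9553
Then remove 0.1475 M of A.
Step 2:
                  M         A         D
  Initial     5.144     0.298      2.24
  Change     0.1153    0.1153   -0.1153
  Equil       5.259    0.4133     2.125
  solve Keq expr → x = -0.05765; check Q = 0.9553

Direction: reverse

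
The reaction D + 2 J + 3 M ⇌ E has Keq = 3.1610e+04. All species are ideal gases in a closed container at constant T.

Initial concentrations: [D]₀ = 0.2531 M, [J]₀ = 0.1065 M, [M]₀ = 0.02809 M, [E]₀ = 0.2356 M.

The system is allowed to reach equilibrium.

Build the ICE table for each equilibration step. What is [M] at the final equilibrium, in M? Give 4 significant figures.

Q₀ = 3.7028e+06 vs Keq = 3.1610e+04 ⇒ Q>K, reverse
Step 1:
                  D         J         M         E
  I          0.2531    0.1065   0.02809    0.2356
  C         0.02407   0.04815   0.07222  -0.02407
  E          0.2772    0.1546    0.1003    0.2115
  solve Keq expr → x = -0.02407; check Q = 3.1610e+04

[M]_eq = 0.1003 M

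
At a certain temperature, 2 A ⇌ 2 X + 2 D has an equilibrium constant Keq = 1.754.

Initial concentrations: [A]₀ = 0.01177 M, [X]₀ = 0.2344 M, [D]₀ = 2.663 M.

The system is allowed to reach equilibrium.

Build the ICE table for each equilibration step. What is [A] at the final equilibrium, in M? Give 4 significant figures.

[A]_eq = 0.1612 M

Q₀ = 2813 vs Keq = 1.754 ⇒ Q>K, reverse
Step 1:
                   A          X          D
  Initial    0.01177     0.2344      2.663
  Change      0.1495    -0.1495    -0.1495
  Equil       0.1612    0.08495      2.514
  solve Keq expr → x = -0.07473; check Q = 1.754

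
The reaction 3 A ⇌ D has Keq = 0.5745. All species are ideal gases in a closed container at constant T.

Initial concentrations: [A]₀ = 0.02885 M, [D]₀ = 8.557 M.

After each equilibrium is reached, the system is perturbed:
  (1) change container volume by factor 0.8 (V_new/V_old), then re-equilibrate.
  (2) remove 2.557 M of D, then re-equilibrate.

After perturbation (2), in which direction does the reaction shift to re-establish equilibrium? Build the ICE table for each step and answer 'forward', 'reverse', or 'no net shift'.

Q₀ = 3.5636e+05 vs Keq = 0.5745 ⇒ Q>K, reverse
Step 1:
                  A         D
  init      0.02885     8.557
  Δ           2.354   -0.7846
  eq          2.383     7.772
  solve Keq expr → x = -0.7846; check Q = 0.5745
Then change container volume by factor 0.8 (V_new/V_old).
Step 2:
                  A         D
  init        2.978     9.715
  Δ            -0.4    0.1333
  eq          2.578     9.849
  solve Keq expr → x = 0.1333; check Q = 0.5745
Then remove 2.557 M of D.
Step 3:
                  A         D
  init        2.578     7.292
  Δ         -0.2374   0.07914
  eq          2.341     7.371
  solve Keq expr → x = 0.07914; check Q = 0.5745

Direction: forward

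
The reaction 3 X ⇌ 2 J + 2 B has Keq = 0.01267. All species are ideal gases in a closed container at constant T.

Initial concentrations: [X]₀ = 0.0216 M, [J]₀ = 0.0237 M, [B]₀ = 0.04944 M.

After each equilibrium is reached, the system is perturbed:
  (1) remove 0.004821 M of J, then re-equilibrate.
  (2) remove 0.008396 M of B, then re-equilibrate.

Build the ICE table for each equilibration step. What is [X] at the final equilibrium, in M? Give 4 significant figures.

[X]_eq = 0.02816 M

Q₀ = 0.1362 vs Keq = 0.01267 ⇒ Q>K, reverse
Step 1:
                   X          J          B
  init        0.0216     0.0237    0.04944
  Δ          0.01138  -0.007589  -0.007589
  eq         0.03298    0.01611    0.04185
  solve Keq expr → x = -0.003794; check Q = 0.01267
Then remove 0.004821 M of J.
Step 2:
                   X          J          B
  init       0.03298    0.01129    0.04185
  Δ        -0.003024   0.002016   0.002016
  eq         0.02996    0.01331    0.04387
  solve Keq expr → x = 0.001008; check Q = 0.01267
Then remove 0.008396 M of B.
Step 3:
                   X          J          B
  init       0.02996    0.01331    0.03547
  Δ        -0.001799   0.001199   0.001199
  eq         0.02816    0.01451    0.03667
  solve Keq expr → x = 5.9968e-04; check Q = 0.01267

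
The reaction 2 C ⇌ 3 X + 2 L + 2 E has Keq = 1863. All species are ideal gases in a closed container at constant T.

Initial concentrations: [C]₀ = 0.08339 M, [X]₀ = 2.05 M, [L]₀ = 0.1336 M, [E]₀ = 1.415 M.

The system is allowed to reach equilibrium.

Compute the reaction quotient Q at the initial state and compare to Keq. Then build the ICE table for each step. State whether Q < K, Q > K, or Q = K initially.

Q₀ = 44.28 vs Keq = 1863 ⇒ Q<K, forward
Step 1:
                  C         X         L         E
  init      0.08339      2.05    0.1336     1.415
  Δ        -0.06234   0.09351   0.06234   0.06234
  eq        0.02105     2.144    0.1959     1.477
  solve Keq expr → x = 0.03117; check Q = 1863

Q₀ = 44.28; Q < K (proceeds forward)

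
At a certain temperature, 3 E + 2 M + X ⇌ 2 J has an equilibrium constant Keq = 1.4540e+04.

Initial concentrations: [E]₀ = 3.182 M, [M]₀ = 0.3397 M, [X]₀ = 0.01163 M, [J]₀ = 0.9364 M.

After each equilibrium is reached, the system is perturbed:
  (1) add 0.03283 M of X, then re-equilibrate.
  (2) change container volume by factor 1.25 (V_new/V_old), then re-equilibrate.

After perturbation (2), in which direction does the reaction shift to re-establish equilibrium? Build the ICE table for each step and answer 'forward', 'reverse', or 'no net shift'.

Q₀ = 20.28 vs Keq = 1.4540e+04 ⇒ Q<K, forward
Step 1:
                    E           M           X           J
  Initial       3.182      0.3397     0.01163      0.9364
  Change     -0.03483    -0.02322    -0.01161     0.02322
  Equil         3.147      0.3165  2.0285e-05      0.9596
  solve Keq expr → x = 0.01161; check Q = 1.4540e+04
Then add 0.03283 M of X.
Step 2:
                    E           M           X           J
  Initial       3.147      0.3165     0.03285      0.9596
  Change     -0.09843    -0.06562    -0.03281     0.06562
  Equil         3.049      0.2509  4.0538e-05       1.025
  solve Keq expr → x = 0.03281; check Q = 1.4540e+04
Then change container volume by factor 1.25 (V_new/V_old).
Step 3:
                    E           M           X           J
  Initial       2.439      0.2007  3.2430e-05      0.8202
  Change   1.3992e-04  9.3279e-05  4.6640e-05 -9.3279e-05
  Equil         2.439      0.2008  7.9070e-05      0.8201
  solve Keq expr → x = -4.6640e-05; check Q = 1.4540e+04

Direction: reverse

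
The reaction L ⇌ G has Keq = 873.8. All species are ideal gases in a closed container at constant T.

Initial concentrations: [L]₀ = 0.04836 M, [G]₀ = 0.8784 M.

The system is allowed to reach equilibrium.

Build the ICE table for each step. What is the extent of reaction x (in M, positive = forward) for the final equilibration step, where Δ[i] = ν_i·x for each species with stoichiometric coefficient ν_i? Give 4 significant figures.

x = 0.0473 M

Q₀ = 18.16 vs Keq = 873.8 ⇒ Q<K, forward
Step 1:
                    L           G
  Initial     0.04836      0.8784
  Change      -0.0473      0.0473
  Equil      0.001059      0.9257
  solve Keq expr → x = 0.0473; check Q = 873.8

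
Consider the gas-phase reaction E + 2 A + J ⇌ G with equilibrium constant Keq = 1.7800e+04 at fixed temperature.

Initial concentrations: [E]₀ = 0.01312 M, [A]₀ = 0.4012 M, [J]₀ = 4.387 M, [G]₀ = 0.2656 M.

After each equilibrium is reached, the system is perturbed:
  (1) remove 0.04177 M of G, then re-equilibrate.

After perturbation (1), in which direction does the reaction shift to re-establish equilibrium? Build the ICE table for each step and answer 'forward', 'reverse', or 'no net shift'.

Q₀ = 28.67 vs Keq = 1.7800e+04 ⇒ Q<K, forward
Step 1:
                    E           A           J           G
  I           0.01312      0.4012       4.387      0.2656
  C          -0.01309    -0.02619    -0.01309     0.01309
  E        2.5454e-05       0.375       4.374      0.2787
  solve Keq expr → x = 0.01309; check Q = 1.7800e+04
Then remove 0.04177 M of G.
Step 2:
                    E           A           J           G
  I        2.5454e-05       0.375       4.374      0.2369
  C       -3.8137e-06 -7.6274e-06 -3.8137e-06  3.8137e-06
  E        2.1640e-05       0.375       4.374      0.2369
  solve Keq expr → x = 3.8137e-06; check Q = 1.7800e+04

Direction: forward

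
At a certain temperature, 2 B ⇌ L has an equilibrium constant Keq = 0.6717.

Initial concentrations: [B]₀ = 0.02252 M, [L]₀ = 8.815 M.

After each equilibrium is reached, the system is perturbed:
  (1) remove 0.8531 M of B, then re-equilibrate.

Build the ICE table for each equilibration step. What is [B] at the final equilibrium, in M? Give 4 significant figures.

[B]_eq = 3.184 M

Q₀ = 1.7381e+04 vs Keq = 0.6717 ⇒ Q>K, reverse
Step 1:
                    B           L
  I           0.02252       8.815
  C             3.249      -1.625
  E             3.272        7.19
  solve Keq expr → x = -1.625; check Q = 0.6717
Then remove 0.8531 M of B.
Step 2:
                    B           L
  I             2.419        7.19
  C            0.7649     -0.3824
  E             3.184       6.808
  solve Keq expr → x = -0.3824; check Q = 0.6717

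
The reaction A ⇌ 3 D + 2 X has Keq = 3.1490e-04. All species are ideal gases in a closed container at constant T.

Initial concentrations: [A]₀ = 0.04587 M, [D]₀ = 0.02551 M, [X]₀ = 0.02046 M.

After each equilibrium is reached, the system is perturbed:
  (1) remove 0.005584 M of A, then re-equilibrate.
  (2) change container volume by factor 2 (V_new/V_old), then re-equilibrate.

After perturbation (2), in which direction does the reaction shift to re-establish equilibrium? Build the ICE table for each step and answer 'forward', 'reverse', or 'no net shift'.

Direction: forward

Q₀ = 1.5150e-07 vs Keq = 3.1490e-04 ⇒ Q<K, forward
Step 1:
                    A           D           X
  Initial     0.04587     0.02551     0.02046
  Change     -0.02637     0.07912     0.05275
  Equil        0.0195      0.1046     0.07321
  solve Keq expr → x = 0.02637; check Q = 3.1490e-04
Then remove 0.005584 M of A.
Step 2:
                    A           D           X
  Initial     0.01391      0.1046     0.07321
  Change     0.001592   -0.004776   -0.003184
  Equil        0.0155     0.09986     0.07002
  solve Keq expr → x = -0.001592; check Q = 3.1490e-04
Then change container volume by factor 2 (V_new/V_old).
Step 3:
                    A           D           X
  Initial    0.007752     0.04993     0.03501
  Change    -0.005695     0.01708     0.01139
  Equil      0.002057     0.06701      0.0464
  solve Keq expr → x = 0.005695; check Q = 3.1490e-04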